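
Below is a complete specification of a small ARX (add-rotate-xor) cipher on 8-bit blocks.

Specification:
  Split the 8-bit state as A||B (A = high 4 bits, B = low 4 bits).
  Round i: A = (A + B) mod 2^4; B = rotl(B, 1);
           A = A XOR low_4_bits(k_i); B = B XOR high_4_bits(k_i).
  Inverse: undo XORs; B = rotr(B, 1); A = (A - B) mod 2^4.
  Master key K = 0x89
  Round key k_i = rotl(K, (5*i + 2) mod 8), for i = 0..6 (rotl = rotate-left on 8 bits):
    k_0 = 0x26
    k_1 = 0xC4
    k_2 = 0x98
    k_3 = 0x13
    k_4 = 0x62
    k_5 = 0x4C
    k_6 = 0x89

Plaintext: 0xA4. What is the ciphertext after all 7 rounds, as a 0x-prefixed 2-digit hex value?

s_0 = plaintext = 0xA4
s_1 = Round(s_0, k_0) = 0x8A
s_2 = Round(s_1, k_1) = 0x69
s_3 = Round(s_2, k_2) = 0x7A
s_4 = Round(s_3, k_3) = 0x24
s_5 = Round(s_4, k_4) = 0x4E
s_6 = Round(s_5, k_5) = 0xE9
s_7 = Round(s_6, k_6) = 0xEB

0xEB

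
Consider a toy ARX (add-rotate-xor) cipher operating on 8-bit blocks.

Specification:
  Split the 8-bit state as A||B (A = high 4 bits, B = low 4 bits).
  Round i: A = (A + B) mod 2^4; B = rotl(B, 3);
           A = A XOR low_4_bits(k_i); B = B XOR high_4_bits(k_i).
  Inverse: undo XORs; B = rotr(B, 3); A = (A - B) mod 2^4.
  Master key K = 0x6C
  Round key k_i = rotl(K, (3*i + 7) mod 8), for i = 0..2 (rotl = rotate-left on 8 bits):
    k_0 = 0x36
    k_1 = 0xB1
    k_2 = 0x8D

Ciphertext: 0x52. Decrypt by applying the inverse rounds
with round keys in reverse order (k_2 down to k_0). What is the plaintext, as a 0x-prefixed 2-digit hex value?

0x6D

s_0 = ciphertext = 0x52
s_1 = InvRound(s_0, k_2) = 0x35
s_2 = InvRound(s_1, k_1) = 0x5D
s_3 = InvRound(s_2, k_0) = 0x6D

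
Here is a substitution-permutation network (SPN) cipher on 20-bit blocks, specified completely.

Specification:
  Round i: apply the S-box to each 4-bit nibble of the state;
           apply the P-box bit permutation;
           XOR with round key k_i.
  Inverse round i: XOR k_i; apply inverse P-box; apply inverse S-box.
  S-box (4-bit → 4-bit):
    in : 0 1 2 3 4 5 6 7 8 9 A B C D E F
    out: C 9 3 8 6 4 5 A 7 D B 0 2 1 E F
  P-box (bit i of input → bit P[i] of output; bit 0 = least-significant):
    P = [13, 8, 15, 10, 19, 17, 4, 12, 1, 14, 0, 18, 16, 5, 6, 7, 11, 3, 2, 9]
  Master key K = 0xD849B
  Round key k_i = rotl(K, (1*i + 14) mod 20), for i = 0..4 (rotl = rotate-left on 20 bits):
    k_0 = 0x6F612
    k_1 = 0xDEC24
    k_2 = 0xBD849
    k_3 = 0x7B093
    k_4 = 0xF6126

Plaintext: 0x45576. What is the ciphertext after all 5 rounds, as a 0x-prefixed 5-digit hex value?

s_0 = plaintext = 0x45576
s_1 = Round(s_0, k_0) = 0x4465F
s_2 = Round(s_1, k_1) = 0xD495B
s_3 = Round(s_2, k_2) = 0xFD03A
s_4 = Round(s_3, k_3) = 0x28F9E
s_5 = Round(s_4, k_4) = 0x2BC5D

0x2BC5D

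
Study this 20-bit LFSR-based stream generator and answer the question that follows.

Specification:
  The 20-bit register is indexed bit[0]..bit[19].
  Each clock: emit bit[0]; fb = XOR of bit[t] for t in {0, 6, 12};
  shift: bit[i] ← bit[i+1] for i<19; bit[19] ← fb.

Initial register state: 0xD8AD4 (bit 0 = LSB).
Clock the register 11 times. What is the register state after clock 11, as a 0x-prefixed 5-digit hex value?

0x64FB1

reg_0 = 0xD8AD4
clock 1: out=0, reg = 0xEC56A
clock 2: out=0, reg = 0xF62B5
clock 3: out=1, reg = 0xFB15A
clock 4: out=0, reg = 0x7D8AD
clock 5: out=1, reg = 0x3EC56
clock 6: out=0, reg = 0x9F62B
clock 7: out=1, reg = 0x4FB15
clock 8: out=1, reg = 0x27D8A
clock 9: out=0, reg = 0x93EC5
clock 10: out=1, reg = 0xC9F62
clock 11: out=0, reg = 0x64FB1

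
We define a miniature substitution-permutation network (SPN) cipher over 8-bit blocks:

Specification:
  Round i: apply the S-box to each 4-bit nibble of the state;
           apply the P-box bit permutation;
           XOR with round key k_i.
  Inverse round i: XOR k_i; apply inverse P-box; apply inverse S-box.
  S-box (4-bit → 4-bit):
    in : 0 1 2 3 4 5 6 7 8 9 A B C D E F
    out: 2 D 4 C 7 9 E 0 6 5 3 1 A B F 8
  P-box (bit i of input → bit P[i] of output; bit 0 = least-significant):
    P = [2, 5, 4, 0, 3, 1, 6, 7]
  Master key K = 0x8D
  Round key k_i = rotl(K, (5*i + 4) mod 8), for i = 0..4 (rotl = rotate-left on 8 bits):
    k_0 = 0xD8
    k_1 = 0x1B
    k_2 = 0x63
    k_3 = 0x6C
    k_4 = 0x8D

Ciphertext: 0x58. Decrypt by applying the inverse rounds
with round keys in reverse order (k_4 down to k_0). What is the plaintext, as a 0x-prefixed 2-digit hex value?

0x49

s_0 = ciphertext = 0x58
s_1 = InvRound(s_0, k_4) = 0x31
s_2 = InvRound(s_1, k_3) = 0x91
s_3 = InvRound(s_2, k_2) = 0x68
s_4 = InvRound(s_3, k_1) = 0x86
s_5 = InvRound(s_4, k_0) = 0x49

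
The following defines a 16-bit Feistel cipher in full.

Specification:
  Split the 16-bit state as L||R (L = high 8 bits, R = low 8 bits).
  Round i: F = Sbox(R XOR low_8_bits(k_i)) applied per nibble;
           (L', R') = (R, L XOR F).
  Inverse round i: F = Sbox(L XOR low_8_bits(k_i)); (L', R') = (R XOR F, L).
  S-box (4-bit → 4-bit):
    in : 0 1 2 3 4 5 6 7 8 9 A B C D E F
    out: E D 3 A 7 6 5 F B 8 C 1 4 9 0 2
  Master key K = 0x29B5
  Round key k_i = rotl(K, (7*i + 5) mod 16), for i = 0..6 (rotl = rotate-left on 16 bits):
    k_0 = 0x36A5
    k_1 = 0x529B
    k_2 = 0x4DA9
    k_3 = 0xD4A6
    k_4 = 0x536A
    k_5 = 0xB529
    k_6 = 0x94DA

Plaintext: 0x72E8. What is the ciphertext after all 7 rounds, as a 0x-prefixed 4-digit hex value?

s_0 = plaintext = 0x72E8
s_1 = Round(s_0, k_0) = 0xE80B
s_2 = Round(s_1, k_1) = 0x0B66
s_3 = Round(s_2, k_2) = 0x6649
s_4 = Round(s_3, k_3) = 0x4964
s_5 = Round(s_4, k_4) = 0x64A9
s_6 = Round(s_5, k_5) = 0xA9DA
s_7 = Round(s_6, k_6) = 0xDA47

0xDA47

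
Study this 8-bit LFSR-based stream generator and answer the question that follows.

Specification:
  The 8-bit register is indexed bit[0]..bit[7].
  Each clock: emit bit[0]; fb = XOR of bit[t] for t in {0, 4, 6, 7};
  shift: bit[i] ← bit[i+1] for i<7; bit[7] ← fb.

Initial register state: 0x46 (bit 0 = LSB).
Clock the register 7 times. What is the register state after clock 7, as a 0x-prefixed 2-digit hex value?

reg_0 = 0x46
clock 1: out=0, reg = 0xA3
clock 2: out=1, reg = 0x51
clock 3: out=1, reg = 0xA8
clock 4: out=0, reg = 0xD4
clock 5: out=0, reg = 0xEA
clock 6: out=0, reg = 0x75
clock 7: out=1, reg = 0xBA

0xBA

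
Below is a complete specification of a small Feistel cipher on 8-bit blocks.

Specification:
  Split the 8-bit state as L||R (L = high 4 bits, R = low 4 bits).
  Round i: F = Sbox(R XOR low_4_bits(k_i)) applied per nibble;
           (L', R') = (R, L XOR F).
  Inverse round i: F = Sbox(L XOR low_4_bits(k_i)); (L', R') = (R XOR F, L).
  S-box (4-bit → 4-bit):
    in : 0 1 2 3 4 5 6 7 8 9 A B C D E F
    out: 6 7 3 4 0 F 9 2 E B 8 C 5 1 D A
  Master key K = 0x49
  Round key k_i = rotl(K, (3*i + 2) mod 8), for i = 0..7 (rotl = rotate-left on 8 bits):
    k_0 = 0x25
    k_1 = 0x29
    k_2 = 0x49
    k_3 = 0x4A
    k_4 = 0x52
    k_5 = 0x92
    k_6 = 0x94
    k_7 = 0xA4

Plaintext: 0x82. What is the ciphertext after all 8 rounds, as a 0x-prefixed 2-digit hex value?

s_0 = plaintext = 0x82
s_1 = Round(s_0, k_0) = 0x2A
s_2 = Round(s_1, k_1) = 0xA6
s_3 = Round(s_2, k_2) = 0x60
s_4 = Round(s_3, k_3) = 0x0E
s_5 = Round(s_4, k_4) = 0xE5
s_6 = Round(s_5, k_5) = 0x5C
s_7 = Round(s_6, k_6) = 0xCB
s_8 = Round(s_7, k_7) = 0xB6

0xB6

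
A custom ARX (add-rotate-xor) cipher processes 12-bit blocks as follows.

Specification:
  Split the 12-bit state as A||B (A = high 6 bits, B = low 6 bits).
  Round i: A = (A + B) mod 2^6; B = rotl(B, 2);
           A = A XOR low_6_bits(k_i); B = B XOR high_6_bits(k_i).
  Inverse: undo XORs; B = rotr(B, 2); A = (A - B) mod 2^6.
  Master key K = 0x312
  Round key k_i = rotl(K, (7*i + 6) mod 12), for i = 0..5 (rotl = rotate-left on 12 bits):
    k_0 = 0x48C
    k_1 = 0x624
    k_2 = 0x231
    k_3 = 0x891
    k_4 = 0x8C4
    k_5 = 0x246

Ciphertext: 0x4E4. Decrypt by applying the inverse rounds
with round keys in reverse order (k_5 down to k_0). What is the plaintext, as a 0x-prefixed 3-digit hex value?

0xFC6

s_0 = ciphertext = 0x4E4
s_1 = InvRound(s_0, k_5) = 0xE9B
s_2 = InvRound(s_1, k_4) = 0xC0E
s_3 = InvRound(s_2, k_3) = 0x58B
s_4 = InvRound(s_3, k_2) = 0xDF0
s_5 = InvRound(s_4, k_1) = 0x24A
s_6 = InvRound(s_5, k_0) = 0xFC6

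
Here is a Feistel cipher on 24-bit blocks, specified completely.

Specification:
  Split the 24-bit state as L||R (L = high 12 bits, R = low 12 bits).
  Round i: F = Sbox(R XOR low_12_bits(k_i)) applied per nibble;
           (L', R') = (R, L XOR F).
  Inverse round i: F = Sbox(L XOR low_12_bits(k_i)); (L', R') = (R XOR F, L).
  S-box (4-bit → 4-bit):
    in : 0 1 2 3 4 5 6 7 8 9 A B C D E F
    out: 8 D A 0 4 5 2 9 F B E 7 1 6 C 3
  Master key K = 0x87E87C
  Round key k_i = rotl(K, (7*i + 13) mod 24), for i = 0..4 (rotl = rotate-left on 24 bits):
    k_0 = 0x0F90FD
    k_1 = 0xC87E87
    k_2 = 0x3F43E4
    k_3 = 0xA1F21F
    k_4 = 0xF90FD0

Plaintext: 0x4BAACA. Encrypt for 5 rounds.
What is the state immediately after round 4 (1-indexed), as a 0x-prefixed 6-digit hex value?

s_0 = plaintext = 0x4BAACA
s_1 = Round(s_0, k_0) = 0xACAAB3
s_2 = Round(s_1, k_1) = 0xAB3ECE
s_3 = Round(s_2, k_2) = 0xECEC1D
s_4 = Round(s_3, k_3) = 0xC1D244
s_5 = Round(s_4, k_4) = 0x244AA9

0xC1D244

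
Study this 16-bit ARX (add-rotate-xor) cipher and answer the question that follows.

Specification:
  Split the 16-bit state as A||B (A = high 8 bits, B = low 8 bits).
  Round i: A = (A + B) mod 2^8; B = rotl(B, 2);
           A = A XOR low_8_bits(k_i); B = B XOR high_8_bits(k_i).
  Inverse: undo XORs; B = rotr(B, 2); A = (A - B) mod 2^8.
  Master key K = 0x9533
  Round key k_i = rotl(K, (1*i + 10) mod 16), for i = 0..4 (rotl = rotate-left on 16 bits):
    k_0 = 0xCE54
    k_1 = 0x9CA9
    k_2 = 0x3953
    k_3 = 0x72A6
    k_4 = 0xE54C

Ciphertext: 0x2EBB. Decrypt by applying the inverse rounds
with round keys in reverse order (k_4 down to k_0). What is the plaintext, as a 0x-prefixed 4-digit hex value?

s_0 = ciphertext = 0x2EBB
s_1 = InvRound(s_0, k_4) = 0xCB97
s_2 = InvRound(s_1, k_3) = 0xF479
s_3 = InvRound(s_2, k_2) = 0x9710
s_4 = InvRound(s_3, k_1) = 0x1B23
s_5 = InvRound(s_4, k_0) = 0xD47B

0xD47B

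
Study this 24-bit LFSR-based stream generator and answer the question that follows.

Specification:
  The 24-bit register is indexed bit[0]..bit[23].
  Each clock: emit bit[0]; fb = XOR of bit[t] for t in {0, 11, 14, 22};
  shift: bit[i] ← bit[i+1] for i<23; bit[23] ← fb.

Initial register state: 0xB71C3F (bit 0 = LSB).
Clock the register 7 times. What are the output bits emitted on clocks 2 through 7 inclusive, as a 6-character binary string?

reg_0 = 0xB71C3F
clock 1: out=1, reg = 0x5B8E1F
clock 2: out=1, reg = 0xADC70F
clock 3: out=1, reg = 0x56E387
clock 4: out=1, reg = 0xAB71C3
clock 5: out=1, reg = 0x55B8E1
clock 6: out=1, reg = 0xAADC70
clock 7: out=0, reg = 0x556E38

111110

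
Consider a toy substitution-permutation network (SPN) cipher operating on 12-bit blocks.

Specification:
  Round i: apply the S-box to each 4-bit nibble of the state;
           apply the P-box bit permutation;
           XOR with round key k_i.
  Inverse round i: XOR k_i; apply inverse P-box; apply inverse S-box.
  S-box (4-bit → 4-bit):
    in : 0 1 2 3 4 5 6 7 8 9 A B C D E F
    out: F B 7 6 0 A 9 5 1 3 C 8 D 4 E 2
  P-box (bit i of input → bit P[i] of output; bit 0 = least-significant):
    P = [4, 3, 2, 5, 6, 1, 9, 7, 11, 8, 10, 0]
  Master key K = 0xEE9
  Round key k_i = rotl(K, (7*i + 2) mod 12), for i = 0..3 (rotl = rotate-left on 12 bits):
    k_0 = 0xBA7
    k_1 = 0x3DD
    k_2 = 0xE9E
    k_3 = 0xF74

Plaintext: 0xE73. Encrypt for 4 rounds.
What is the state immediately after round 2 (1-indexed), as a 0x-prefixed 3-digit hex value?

s_0 = plaintext = 0xE73
s_1 = Round(s_0, k_0) = 0xCEA
s_2 = Round(s_1, k_1) = 0xD7A
s_3 = Round(s_2, k_2) = 0x8FA
s_4 = Round(s_3, k_3) = 0x752

0xD7A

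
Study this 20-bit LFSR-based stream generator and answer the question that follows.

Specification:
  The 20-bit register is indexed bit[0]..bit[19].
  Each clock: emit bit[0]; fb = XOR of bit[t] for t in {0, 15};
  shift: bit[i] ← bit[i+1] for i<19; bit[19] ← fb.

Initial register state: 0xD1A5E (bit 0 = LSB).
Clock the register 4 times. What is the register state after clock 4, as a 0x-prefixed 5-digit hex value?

reg_0 = 0xD1A5E
clock 1: out=0, reg = 0x68D2F
clock 2: out=1, reg = 0x34697
clock 3: out=1, reg = 0x9A34B
clock 4: out=1, reg = 0x4D1A5

0x4D1A5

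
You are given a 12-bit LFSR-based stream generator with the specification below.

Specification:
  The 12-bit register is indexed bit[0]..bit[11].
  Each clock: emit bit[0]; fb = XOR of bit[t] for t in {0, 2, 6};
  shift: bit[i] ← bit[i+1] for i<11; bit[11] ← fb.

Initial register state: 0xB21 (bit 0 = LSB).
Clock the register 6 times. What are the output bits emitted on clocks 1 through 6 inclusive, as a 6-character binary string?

100001

reg_0 = 0xB21
clock 1: out=1, reg = 0xD90
clock 2: out=0, reg = 0x6C8
clock 3: out=0, reg = 0xB64
clock 4: out=0, reg = 0x5B2
clock 5: out=0, reg = 0x2D9
clock 6: out=1, reg = 0x16C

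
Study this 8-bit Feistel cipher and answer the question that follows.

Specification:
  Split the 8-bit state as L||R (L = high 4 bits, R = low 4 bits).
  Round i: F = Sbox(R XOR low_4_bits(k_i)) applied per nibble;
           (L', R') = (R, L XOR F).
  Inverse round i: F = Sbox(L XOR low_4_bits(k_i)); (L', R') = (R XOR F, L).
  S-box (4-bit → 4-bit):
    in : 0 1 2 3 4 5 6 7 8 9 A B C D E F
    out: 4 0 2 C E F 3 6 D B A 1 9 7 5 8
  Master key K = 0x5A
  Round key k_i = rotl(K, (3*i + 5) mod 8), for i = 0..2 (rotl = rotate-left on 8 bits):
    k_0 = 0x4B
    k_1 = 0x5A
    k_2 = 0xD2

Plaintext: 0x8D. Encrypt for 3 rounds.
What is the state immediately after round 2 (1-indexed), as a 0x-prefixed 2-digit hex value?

0xBD

s_0 = plaintext = 0x8D
s_1 = Round(s_0, k_0) = 0xDB
s_2 = Round(s_1, k_1) = 0xBD
s_3 = Round(s_2, k_2) = 0xD3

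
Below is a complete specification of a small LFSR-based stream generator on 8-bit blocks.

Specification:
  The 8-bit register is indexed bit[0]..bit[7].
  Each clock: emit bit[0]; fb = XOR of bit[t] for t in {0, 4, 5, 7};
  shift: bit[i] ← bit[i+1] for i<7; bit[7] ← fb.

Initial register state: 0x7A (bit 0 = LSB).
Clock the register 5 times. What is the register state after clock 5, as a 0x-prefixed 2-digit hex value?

reg_0 = 0x7A
clock 1: out=0, reg = 0x3D
clock 2: out=1, reg = 0x9E
clock 3: out=0, reg = 0x4F
clock 4: out=1, reg = 0xA7
clock 5: out=1, reg = 0xD3

0xD3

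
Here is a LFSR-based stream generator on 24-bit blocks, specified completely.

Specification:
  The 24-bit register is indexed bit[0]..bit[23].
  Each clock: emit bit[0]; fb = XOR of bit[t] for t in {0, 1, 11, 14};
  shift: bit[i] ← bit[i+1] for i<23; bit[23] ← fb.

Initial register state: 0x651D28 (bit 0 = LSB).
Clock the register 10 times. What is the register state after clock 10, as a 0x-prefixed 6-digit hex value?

reg_0 = 0x651D28
clock 1: out=0, reg = 0xB28E94
clock 2: out=0, reg = 0xD9474A
clock 3: out=0, reg = 0x6CA3A5
clock 4: out=1, reg = 0xB651D2
clock 5: out=0, reg = 0x5B28E9
clock 6: out=1, reg = 0x2D9474
clock 7: out=0, reg = 0x16CA3A
clock 8: out=0, reg = 0x8B651D
clock 9: out=1, reg = 0x45B28E
clock 10: out=0, reg = 0xA2D947

0xA2D947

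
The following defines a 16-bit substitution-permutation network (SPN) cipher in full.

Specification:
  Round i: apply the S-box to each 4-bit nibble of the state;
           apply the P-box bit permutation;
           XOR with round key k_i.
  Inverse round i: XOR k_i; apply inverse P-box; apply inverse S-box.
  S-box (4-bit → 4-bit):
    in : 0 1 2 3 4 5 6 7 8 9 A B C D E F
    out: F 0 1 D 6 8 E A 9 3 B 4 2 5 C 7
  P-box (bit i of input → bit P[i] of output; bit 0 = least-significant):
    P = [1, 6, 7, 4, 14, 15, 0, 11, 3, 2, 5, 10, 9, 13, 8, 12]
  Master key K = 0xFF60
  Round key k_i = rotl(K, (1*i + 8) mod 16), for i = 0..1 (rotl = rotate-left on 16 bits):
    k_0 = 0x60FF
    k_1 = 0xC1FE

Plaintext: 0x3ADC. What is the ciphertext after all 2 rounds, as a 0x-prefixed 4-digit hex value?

0xD6F9

s_0 = plaintext = 0x3ADC
s_1 = Round(s_0, k_0) = 0x37B2
s_2 = Round(s_1, k_1) = 0xD6F9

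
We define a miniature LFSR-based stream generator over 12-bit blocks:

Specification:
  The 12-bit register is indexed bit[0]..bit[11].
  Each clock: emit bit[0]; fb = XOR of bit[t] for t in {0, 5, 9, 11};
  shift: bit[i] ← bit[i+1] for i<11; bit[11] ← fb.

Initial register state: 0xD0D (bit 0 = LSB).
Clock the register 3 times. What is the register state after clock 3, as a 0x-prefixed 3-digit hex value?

reg_0 = 0xD0D
clock 1: out=1, reg = 0x686
clock 2: out=0, reg = 0xB43
clock 3: out=1, reg = 0xDA1

0xDA1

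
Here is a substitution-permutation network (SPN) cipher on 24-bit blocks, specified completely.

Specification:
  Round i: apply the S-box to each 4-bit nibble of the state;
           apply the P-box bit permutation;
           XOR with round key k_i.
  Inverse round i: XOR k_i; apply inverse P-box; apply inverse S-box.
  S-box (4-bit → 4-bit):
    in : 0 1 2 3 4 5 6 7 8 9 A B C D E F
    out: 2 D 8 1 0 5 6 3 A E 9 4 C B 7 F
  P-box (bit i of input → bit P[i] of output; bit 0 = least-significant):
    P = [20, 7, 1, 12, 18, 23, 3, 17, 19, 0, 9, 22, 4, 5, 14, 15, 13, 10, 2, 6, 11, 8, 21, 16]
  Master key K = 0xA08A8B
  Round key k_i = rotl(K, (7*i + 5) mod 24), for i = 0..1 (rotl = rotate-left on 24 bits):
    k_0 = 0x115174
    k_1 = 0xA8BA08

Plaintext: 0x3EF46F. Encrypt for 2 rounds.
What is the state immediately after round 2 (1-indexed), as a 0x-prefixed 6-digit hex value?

s_0 = plaintext = 0x3EF46F
s_1 = Round(s_0, k_0) = 0x81ADCA
s_2 = Round(s_1, k_1) = 0xF30B55

0xF30B55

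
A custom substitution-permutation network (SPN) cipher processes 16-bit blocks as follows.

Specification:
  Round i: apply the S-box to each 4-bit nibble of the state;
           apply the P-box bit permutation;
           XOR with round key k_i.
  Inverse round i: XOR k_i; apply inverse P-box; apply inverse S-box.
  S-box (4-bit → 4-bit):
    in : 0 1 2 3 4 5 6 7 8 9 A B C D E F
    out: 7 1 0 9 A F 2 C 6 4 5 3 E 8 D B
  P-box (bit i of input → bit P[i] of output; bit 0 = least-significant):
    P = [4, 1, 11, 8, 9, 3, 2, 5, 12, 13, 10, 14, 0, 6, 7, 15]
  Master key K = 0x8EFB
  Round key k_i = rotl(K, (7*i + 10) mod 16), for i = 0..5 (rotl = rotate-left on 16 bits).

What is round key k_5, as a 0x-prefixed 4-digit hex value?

0x71DF

K = 0x8EFB
k_0 = rotl(K, (7*0+10) mod 16) = rotl(K, 10) = 0xEE3B
k_1 = rotl(K, (7*1+10) mod 16) = rotl(K, 1) = 0x1DF7
k_2 = rotl(K, (7*2+10) mod 16) = rotl(K, 8) = 0xFB8E
k_3 = rotl(K, (7*3+10) mod 16) = rotl(K, 15) = 0xC77D
k_4 = rotl(K, (7*4+10) mod 16) = rotl(K, 6) = 0xBEE3
k_5 = rotl(K, (7*5+10) mod 16) = rotl(K, 13) = 0x71DF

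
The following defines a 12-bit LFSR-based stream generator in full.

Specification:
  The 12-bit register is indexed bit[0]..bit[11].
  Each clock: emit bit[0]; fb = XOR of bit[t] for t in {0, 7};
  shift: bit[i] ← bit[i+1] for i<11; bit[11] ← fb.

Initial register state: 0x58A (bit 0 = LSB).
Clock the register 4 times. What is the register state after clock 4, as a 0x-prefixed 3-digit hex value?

0x158

reg_0 = 0x58A
clock 1: out=0, reg = 0xAC5
clock 2: out=1, reg = 0x562
clock 3: out=0, reg = 0x2B1
clock 4: out=1, reg = 0x158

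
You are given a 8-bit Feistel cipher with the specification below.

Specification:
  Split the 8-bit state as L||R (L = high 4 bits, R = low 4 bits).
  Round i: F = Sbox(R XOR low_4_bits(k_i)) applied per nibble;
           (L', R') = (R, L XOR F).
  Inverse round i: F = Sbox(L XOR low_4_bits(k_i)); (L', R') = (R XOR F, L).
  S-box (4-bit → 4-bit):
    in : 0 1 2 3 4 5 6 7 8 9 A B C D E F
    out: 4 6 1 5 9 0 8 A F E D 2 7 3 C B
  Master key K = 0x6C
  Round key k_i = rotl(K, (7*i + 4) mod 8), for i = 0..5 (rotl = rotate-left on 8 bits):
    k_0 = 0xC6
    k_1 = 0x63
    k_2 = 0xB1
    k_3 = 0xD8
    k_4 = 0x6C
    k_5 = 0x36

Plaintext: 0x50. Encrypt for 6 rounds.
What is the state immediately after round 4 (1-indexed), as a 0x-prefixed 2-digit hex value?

0xE4

s_0 = plaintext = 0x50
s_1 = Round(s_0, k_0) = 0x0D
s_2 = Round(s_1, k_1) = 0xDC
s_3 = Round(s_2, k_2) = 0xCE
s_4 = Round(s_3, k_3) = 0xE4
s_5 = Round(s_4, k_4) = 0x41
s_6 = Round(s_5, k_5) = 0x1E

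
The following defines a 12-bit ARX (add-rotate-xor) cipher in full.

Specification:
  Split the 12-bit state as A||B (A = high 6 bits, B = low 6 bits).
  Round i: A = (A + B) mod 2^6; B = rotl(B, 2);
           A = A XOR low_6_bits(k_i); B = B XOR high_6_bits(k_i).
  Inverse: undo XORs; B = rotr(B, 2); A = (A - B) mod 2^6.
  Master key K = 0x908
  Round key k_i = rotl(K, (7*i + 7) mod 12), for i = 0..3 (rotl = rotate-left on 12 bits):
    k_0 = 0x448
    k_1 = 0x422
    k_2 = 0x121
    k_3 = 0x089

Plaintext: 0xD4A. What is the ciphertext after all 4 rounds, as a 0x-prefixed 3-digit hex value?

s_0 = plaintext = 0xD4A
s_1 = Round(s_0, k_0) = 0xDF9
s_2 = Round(s_1, k_1) = 0x4B7
s_3 = Round(s_2, k_2) = 0xA1B
s_4 = Round(s_3, k_3) = 0x2AF

0x2AF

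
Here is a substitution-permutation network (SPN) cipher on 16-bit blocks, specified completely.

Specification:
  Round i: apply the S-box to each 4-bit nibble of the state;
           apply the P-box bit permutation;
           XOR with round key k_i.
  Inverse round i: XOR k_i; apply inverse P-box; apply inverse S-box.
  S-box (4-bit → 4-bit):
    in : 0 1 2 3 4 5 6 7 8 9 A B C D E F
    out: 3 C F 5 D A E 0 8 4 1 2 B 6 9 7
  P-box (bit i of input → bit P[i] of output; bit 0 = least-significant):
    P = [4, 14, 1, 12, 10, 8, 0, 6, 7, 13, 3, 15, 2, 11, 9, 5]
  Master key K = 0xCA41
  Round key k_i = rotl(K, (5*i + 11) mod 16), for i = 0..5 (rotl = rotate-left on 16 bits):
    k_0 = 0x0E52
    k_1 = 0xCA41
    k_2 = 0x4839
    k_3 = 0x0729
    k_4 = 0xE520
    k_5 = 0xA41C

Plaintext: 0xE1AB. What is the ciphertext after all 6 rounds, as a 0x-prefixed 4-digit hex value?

0xAEF4

s_0 = plaintext = 0xE1AB
s_1 = Round(s_0, k_0) = 0xCA7E
s_2 = Round(s_1, k_1) = 0xD2F5
s_3 = Round(s_2, k_2) = 0xB7B0
s_4 = Round(s_3, k_3) = 0x4E39
s_5 = Round(s_4, k_4) = 0x6387
s_6 = Round(s_5, k_5) = 0xAEF4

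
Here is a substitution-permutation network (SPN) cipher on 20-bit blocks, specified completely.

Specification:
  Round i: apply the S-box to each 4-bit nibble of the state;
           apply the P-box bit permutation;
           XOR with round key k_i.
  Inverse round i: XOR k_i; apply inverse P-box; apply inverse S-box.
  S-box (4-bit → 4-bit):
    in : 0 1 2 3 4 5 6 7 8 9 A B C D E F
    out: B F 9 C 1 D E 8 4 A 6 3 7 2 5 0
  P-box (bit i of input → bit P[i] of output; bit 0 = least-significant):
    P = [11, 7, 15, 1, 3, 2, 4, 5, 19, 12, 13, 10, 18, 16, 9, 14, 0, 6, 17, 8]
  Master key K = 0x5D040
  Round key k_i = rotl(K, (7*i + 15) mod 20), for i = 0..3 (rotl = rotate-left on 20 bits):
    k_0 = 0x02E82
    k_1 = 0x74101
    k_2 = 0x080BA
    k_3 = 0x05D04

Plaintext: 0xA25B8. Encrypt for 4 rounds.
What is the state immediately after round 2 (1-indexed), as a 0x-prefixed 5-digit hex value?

s_0 = plaintext = 0xA25B8
s_1 = Round(s_0, k_0) = 0xECACE
s_2 = Round(s_1, k_1) = 0x0FB1C
s_3 = Round(s_2, k_2) = 0x81947
s_4 = Round(s_3, k_3) = 0x70B0E

0x0FB1C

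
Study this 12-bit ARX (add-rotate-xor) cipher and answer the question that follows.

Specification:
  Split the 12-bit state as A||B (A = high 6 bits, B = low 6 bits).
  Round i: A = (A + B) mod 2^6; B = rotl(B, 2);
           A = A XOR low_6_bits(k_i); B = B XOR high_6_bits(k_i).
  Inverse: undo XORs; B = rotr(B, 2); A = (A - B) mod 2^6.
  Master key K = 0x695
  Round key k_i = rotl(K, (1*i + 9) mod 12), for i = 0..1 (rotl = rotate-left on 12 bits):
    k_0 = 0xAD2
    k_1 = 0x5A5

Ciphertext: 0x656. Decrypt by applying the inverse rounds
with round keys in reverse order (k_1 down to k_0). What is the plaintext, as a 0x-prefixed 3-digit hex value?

s_0 = ciphertext = 0x656
s_1 = InvRound(s_0, k_1) = 0xF00
s_2 = InvRound(s_1, k_0) = 0xD3A

0xD3A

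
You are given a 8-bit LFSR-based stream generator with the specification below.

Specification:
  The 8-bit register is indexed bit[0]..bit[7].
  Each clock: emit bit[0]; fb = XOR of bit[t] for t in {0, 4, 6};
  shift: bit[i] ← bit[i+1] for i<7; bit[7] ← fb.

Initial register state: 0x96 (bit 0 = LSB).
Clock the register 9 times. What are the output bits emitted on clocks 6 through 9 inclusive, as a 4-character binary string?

reg_0 = 0x96
clock 1: out=0, reg = 0xCB
clock 2: out=1, reg = 0x65
clock 3: out=1, reg = 0x32
clock 4: out=0, reg = 0x99
clock 5: out=1, reg = 0x4C
clock 6: out=0, reg = 0xA6
clock 7: out=0, reg = 0x53
clock 8: out=1, reg = 0xA9
clock 9: out=1, reg = 0xD4

0011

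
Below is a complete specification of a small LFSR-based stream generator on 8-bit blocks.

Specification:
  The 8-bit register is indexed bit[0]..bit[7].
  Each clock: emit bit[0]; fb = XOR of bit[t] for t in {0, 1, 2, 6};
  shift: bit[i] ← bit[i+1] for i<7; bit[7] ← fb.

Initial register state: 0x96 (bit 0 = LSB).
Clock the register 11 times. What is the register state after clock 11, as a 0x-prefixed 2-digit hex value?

reg_0 = 0x96
clock 1: out=0, reg = 0x4B
clock 2: out=1, reg = 0xA5
clock 3: out=1, reg = 0x52
clock 4: out=0, reg = 0x29
clock 5: out=1, reg = 0x94
clock 6: out=0, reg = 0xCA
clock 7: out=0, reg = 0x65
clock 8: out=1, reg = 0xB2
clock 9: out=0, reg = 0xD9
clock 10: out=1, reg = 0x6C
clock 11: out=0, reg = 0x36

0x36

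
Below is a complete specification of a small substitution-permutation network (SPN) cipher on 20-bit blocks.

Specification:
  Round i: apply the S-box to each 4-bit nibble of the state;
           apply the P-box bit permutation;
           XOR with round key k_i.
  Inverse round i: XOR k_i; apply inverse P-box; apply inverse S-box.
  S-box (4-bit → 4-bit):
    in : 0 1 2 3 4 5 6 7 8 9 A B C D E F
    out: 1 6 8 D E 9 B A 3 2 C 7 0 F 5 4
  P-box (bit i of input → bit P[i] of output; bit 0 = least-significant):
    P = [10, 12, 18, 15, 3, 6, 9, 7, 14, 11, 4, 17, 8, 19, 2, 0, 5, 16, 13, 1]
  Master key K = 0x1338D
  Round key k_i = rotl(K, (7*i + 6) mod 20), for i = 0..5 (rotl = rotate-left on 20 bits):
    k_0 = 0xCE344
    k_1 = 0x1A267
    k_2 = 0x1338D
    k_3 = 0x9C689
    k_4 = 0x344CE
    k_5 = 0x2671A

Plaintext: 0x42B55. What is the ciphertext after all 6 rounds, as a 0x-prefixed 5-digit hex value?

0xD97F4

s_0 = plaintext = 0x42B55
s_1 = Round(s_0, k_0) = 0xD0FDF
s_2 = Round(s_1, k_1) = 0x4819D
s_3 = Round(s_2, k_2) = 0xC8EDF
s_4 = Round(s_3, k_3) = 0x58551
s_5 = Round(s_4, k_4) = 0xD1564
s_6 = Round(s_5, k_5) = 0xD97F4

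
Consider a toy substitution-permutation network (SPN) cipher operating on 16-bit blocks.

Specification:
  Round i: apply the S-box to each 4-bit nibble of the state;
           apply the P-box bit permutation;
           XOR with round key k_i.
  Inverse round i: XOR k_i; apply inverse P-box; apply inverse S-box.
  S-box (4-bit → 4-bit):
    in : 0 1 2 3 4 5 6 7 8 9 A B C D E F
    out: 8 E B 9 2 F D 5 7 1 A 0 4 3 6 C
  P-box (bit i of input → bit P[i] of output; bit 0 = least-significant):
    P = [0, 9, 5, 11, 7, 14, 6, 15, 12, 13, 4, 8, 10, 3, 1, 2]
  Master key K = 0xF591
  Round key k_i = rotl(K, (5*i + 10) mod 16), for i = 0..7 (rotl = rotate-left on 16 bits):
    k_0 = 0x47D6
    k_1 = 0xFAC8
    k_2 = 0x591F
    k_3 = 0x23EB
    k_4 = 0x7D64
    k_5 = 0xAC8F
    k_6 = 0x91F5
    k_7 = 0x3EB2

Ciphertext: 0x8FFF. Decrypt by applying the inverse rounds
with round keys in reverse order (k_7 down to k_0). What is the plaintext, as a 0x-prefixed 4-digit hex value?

s_0 = ciphertext = 0x8FFF
s_1 = InvRound(s_0, k_7) = 0xA2F9
s_2 = InvRound(s_1, k_6) = 0xA2B4
s_3 = InvRound(s_2, k_5) = 0x8CB5
s_4 = InvRound(s_3, k_4) = 0xB559
s_5 = InvRound(s_4, k_3) = 0x773E
s_6 = InvRound(s_5, k_2) = 0x94B5
s_7 = InvRound(s_6, k_1) = 0x2EE5
s_8 = InvRound(s_7, k_0) = 0xC146

0xC146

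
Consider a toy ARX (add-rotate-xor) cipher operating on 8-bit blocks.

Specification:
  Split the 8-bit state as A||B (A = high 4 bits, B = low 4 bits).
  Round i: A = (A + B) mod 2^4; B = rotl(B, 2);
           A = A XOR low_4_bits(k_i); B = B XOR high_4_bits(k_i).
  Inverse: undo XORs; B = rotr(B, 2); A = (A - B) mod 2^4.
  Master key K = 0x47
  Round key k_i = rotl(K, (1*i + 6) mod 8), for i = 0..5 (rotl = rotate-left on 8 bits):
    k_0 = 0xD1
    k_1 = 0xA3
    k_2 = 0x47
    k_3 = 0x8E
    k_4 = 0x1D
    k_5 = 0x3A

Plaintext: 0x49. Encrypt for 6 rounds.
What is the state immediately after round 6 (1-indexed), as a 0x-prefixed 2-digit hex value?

0xAA

s_0 = plaintext = 0x49
s_1 = Round(s_0, k_0) = 0xCB
s_2 = Round(s_1, k_1) = 0x44
s_3 = Round(s_2, k_2) = 0xF5
s_4 = Round(s_3, k_3) = 0xAD
s_5 = Round(s_4, k_4) = 0xA6
s_6 = Round(s_5, k_5) = 0xAA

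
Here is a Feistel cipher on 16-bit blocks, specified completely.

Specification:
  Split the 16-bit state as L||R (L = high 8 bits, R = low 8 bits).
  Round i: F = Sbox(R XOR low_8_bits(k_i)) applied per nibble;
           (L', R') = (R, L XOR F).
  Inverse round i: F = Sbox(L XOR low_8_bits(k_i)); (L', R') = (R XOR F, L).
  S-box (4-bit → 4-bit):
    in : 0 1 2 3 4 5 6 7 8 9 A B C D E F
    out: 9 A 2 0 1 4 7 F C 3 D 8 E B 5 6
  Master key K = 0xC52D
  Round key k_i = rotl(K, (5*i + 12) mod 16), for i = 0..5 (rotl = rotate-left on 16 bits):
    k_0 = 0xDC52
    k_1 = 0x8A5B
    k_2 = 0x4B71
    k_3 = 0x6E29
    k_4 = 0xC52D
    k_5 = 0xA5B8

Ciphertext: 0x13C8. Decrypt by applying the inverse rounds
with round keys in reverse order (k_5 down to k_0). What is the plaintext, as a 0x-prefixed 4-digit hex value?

s_0 = ciphertext = 0x13C8
s_1 = InvRound(s_0, k_5) = 0x1013
s_2 = InvRound(s_1, k_4) = 0x1810
s_3 = InvRound(s_2, k_3) = 0x1A18
s_4 = InvRound(s_3, k_2) = 0x601A
s_5 = InvRound(s_4, k_1) = 0x1260
s_6 = InvRound(s_5, k_0) = 0x7912

0x7912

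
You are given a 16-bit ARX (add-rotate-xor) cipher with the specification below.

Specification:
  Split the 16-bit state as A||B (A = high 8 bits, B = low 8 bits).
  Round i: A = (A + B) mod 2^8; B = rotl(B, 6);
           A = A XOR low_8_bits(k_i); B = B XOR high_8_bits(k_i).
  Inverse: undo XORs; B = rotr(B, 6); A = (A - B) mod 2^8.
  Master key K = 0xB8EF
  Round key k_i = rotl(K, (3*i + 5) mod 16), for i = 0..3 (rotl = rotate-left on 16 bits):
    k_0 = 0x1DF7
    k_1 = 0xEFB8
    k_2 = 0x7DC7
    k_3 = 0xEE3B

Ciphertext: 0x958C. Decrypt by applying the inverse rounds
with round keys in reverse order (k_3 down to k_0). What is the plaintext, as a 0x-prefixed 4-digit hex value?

0x79B7

s_0 = ciphertext = 0x958C
s_1 = InvRound(s_0, k_3) = 0x2589
s_2 = InvRound(s_1, k_2) = 0x0FD3
s_3 = InvRound(s_2, k_1) = 0xC7F0
s_4 = InvRound(s_3, k_0) = 0x79B7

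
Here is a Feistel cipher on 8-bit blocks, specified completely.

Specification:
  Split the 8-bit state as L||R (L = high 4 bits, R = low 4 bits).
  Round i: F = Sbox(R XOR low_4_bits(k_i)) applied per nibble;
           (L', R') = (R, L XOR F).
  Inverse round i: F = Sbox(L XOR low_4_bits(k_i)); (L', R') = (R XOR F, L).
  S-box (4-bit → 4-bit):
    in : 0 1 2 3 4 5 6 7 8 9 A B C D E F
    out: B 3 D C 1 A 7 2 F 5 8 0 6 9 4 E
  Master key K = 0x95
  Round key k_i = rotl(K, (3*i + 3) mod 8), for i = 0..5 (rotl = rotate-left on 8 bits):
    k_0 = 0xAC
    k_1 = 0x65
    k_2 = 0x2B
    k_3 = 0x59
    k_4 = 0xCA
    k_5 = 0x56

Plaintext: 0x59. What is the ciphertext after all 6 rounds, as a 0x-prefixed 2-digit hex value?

s_0 = plaintext = 0x59
s_1 = Round(s_0, k_0) = 0x9F
s_2 = Round(s_1, k_1) = 0xF1
s_3 = Round(s_2, k_2) = 0x17
s_4 = Round(s_3, k_3) = 0x75
s_5 = Round(s_4, k_4) = 0x59
s_6 = Round(s_5, k_5) = 0x9B

0x9B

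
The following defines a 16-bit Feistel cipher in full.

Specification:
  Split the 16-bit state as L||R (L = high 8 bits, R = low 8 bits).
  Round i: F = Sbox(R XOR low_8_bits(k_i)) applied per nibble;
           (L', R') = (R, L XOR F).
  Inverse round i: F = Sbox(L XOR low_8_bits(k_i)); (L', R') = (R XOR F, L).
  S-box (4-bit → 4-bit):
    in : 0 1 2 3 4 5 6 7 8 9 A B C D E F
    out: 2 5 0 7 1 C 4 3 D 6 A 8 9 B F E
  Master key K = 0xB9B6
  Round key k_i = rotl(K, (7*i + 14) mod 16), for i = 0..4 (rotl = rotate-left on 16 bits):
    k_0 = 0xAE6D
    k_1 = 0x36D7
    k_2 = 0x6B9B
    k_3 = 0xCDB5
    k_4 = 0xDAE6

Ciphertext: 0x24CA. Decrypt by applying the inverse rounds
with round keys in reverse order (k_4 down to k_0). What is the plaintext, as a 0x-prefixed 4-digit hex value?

0xF5B7

s_0 = ciphertext = 0x24CA
s_1 = InvRound(s_0, k_4) = 0x5A24
s_2 = InvRound(s_1, k_3) = 0xDA5A
s_3 = InvRound(s_2, k_2) = 0x4FDA
s_4 = InvRound(s_3, k_1) = 0xB74F
s_5 = InvRound(s_4, k_0) = 0xF5B7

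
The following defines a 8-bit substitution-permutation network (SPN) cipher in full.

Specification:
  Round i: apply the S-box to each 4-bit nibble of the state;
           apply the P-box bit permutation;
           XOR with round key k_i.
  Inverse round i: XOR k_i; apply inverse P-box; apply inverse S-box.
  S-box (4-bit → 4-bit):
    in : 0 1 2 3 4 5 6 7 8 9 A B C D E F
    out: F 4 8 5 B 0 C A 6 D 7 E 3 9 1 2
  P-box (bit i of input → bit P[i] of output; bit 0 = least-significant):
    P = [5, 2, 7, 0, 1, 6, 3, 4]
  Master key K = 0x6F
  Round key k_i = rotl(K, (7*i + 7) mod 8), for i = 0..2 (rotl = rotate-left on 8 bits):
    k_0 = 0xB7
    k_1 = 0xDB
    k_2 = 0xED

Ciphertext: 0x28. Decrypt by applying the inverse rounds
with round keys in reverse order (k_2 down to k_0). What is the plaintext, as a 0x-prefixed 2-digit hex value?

0x89

s_0 = ciphertext = 0x28
s_1 = InvRound(s_0, k_2) = 0xFB
s_2 = InvRound(s_1, k_1) = 0x5E
s_3 = InvRound(s_2, k_0) = 0x89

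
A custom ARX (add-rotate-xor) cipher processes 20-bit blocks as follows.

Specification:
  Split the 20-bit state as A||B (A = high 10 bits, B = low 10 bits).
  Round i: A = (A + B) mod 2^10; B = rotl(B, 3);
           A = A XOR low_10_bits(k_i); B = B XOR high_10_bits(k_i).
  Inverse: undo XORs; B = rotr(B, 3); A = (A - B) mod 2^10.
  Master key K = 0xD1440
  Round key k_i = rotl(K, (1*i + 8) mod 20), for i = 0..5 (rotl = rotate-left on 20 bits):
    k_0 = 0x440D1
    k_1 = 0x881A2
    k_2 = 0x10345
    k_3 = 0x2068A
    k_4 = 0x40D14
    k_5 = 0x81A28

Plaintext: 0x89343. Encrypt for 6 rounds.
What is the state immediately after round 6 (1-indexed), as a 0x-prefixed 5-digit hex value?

0xFB32E

s_0 = plaintext = 0x89343
s_1 = Round(s_0, k_0) = 0x6DB0E
s_2 = Round(s_1, k_1) = 0x59A56
s_3 = Round(s_2, k_2) = 0x3E6F4
s_4 = Round(s_3, k_3) = 0x59F24
s_5 = Round(s_4, k_4) = 0x67C25
s_6 = Round(s_5, k_5) = 0xFB32E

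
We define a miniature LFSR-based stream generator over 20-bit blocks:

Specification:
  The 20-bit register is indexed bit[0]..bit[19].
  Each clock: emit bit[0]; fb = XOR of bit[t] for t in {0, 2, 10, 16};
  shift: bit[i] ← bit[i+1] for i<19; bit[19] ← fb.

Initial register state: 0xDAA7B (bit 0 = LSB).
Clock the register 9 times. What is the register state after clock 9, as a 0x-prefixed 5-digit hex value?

0xD16D5

reg_0 = 0xDAA7B
clock 1: out=1, reg = 0x6D53D
clock 2: out=1, reg = 0xB6A9E
clock 3: out=0, reg = 0x5B54F
clock 4: out=1, reg = 0x2DAA7
clock 5: out=1, reg = 0x16D53
clock 6: out=1, reg = 0x8B6A9
clock 7: out=1, reg = 0x45B54
clock 8: out=0, reg = 0xA2DAA
clock 9: out=0, reg = 0xD16D5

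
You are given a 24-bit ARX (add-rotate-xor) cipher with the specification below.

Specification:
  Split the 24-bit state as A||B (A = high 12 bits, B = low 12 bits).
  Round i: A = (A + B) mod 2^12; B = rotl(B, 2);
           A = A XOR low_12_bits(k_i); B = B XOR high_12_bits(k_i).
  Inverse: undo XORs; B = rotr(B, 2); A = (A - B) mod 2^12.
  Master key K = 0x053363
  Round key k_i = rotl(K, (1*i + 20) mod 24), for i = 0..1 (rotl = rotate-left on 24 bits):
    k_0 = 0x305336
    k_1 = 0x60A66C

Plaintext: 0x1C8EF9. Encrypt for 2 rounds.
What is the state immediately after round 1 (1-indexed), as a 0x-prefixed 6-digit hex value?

s_0 = plaintext = 0x1C8EF9
s_1 = Round(s_0, k_0) = 0x3F78E2
s_2 = Round(s_1, k_1) = 0xAB5580

0x3F78E2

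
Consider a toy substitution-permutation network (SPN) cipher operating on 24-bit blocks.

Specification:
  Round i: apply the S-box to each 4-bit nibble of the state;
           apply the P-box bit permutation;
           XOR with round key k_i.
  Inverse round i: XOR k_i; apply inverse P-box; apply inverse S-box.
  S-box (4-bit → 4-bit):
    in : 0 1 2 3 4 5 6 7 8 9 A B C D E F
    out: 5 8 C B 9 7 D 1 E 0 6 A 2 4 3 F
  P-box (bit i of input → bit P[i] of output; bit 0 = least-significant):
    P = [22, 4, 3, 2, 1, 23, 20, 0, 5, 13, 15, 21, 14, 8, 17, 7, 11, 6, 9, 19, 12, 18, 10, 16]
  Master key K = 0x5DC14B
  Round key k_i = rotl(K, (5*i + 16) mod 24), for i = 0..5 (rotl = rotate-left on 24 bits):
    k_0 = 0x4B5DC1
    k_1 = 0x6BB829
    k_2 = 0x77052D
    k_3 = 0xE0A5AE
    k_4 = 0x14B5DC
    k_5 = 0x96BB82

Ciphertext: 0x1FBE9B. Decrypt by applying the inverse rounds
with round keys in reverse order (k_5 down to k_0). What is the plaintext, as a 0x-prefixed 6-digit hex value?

s_0 = ciphertext = 0x1FBE9B
s_1 = InvRound(s_0, k_5) = 0x21C9BA
s_2 = InvRound(s_1, k_4) = 0xFE7301
s_3 = InvRound(s_2, k_3) = 0x526062
s_4 = InvRound(s_3, k_2) = 0x8CEB42
s_5 = InvRound(s_4, k_1) = 0x3A5430
s_6 = InvRound(s_5, k_0) = 0x1EB42E

0x1EB42E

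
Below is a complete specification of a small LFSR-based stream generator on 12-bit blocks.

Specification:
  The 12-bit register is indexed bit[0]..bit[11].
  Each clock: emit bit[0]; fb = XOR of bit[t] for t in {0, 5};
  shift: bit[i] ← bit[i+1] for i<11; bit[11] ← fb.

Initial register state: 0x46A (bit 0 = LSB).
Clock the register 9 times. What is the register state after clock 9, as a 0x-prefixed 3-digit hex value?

reg_0 = 0x46A
clock 1: out=0, reg = 0xA35
clock 2: out=1, reg = 0x51A
clock 3: out=0, reg = 0x28D
clock 4: out=1, reg = 0x946
clock 5: out=0, reg = 0x4A3
clock 6: out=1, reg = 0x251
clock 7: out=1, reg = 0x928
clock 8: out=0, reg = 0xC94
clock 9: out=0, reg = 0x64A

0x64A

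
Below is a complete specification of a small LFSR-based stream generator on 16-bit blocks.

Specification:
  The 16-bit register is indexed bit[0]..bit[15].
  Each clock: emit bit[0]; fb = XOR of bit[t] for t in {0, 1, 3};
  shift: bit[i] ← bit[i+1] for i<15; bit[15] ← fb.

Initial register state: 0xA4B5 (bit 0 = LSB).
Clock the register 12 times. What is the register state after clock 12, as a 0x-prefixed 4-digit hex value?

reg_0 = 0xA4B5
clock 1: out=1, reg = 0xD25A
clock 2: out=0, reg = 0x692D
clock 3: out=1, reg = 0x3496
clock 4: out=0, reg = 0x9A4B
clock 5: out=1, reg = 0xCD25
clock 6: out=1, reg = 0xE692
clock 7: out=0, reg = 0xF349
clock 8: out=1, reg = 0x79A4
clock 9: out=0, reg = 0x3CD2
clock 10: out=0, reg = 0x9E69
clock 11: out=1, reg = 0x4F34
clock 12: out=0, reg = 0x279A

0x279A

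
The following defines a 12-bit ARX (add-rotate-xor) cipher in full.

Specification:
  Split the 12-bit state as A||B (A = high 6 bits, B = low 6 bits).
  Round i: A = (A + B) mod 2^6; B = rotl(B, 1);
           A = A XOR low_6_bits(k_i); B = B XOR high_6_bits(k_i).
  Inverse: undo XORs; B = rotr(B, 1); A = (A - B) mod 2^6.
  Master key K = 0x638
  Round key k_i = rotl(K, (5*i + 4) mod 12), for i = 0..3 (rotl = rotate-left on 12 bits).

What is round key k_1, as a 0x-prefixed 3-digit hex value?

K = 0x638
k_0 = rotl(K, (5*0+4) mod 12) = rotl(K, 4) = 0x386
k_1 = rotl(K, (5*1+4) mod 12) = rotl(K, 9) = 0x0C7

0x0C7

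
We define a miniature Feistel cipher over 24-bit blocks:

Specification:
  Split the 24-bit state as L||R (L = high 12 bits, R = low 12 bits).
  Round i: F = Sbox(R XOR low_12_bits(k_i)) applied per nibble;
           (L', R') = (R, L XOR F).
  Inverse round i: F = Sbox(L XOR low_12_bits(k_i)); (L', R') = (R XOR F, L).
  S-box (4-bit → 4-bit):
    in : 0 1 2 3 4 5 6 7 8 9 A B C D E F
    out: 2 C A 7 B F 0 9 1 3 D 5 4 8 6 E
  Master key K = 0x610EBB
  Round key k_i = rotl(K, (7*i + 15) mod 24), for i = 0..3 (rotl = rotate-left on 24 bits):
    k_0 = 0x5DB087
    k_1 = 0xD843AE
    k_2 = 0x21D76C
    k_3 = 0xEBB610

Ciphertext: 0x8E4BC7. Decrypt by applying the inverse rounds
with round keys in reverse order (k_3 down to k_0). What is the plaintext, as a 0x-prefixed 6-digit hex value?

s_0 = ciphertext = 0x8E4BC7
s_1 = InvRound(s_0, k_3) = 0xD2C8E4
s_2 = InvRound(s_1, k_2) = 0x556D2C
s_3 = InvRound(s_2, k_1) = 0xDCD556
s_4 = InvRound(s_3, k_0) = 0xDEBDCD

0xDEBDCD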